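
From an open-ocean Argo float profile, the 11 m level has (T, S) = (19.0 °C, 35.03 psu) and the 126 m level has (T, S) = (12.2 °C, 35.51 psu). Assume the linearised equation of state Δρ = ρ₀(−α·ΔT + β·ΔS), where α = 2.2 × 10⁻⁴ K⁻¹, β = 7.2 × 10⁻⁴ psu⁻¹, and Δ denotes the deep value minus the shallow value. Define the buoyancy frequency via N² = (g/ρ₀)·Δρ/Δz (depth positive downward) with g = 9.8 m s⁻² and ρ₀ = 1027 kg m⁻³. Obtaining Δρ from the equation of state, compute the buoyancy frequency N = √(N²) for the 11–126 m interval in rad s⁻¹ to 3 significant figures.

ΔT = -6.8 K, ΔS = +0.48 psu (deep − shallow).
Δρ/ρ₀ = −αΔT + βΔS = 1.496 × 10⁻³ + 3.456 × 10⁻⁴ = 1.8416 × 10⁻³, so Δρ ≈ 1.891 kg m⁻³.
N² = (g/ρ₀)·Δρ/Δz = g·(Δρ/ρ₀)/Δz = 9.8 × 1.8416 × 10⁻³ / 115 = 1.5694 × 10⁻⁴ s⁻².
N = √(1.5694 × 10⁻⁴) = 0.012528 rad s⁻¹ ≈ 0.0125 rad s⁻¹.

0.0125 rad s⁻¹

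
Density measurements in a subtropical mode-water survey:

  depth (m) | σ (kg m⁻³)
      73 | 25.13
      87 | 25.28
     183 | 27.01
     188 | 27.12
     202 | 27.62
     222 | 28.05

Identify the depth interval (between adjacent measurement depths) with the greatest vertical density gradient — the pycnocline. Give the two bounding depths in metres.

Compute the density gradient over each adjacent pair:
  73–87 m: Δρ/Δz = 0.15/14 = 0.011 kg m⁻⁴
  87–183 m: Δρ/Δz = 1.73/96 = 0.018 kg m⁻⁴
  183–188 m: Δρ/Δz = 0.11/5 = 0.022 kg m⁻⁴
  188–202 m: Δρ/Δz = 0.50/14 = 0.036 kg m⁻⁴
  202–222 m: Δρ/Δz = 0.43/20 = 0.021 kg m⁻⁴
The largest gradient is in the 188–202 m interval — the pycnocline.

188–202 m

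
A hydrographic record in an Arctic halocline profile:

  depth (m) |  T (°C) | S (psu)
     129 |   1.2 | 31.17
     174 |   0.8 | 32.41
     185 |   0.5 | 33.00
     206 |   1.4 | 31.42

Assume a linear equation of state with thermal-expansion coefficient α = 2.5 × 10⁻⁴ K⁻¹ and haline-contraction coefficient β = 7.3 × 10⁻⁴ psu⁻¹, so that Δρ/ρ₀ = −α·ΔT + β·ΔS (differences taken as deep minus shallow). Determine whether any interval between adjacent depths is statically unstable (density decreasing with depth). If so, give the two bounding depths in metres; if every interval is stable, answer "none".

Evaluate Δρ/ρ₀ = −αΔT + βΔS across each adjacent pair:
  129–174 m: −αΔT+βΔS = −(2.5 × 10⁻⁴)(-0.4)+(7.3 × 10⁻⁴)(+1.24) = 1.0 × 10⁻³ → stable
  174–185 m: −αΔT+βΔS = −(2.5 × 10⁻⁴)(-0.3)+(7.3 × 10⁻⁴)(+0.59) = 5.1 × 10⁻⁴ → stable
  185–206 m: −αΔT+βΔS = −(2.5 × 10⁻⁴)(+0.9)+(7.3 × 10⁻⁴)(-1.58) = -1.4 × 10⁻³ → UNSTABLE
The 185–206 m interval has Δρ < 0: lighter water underlies denser water.

185–206 m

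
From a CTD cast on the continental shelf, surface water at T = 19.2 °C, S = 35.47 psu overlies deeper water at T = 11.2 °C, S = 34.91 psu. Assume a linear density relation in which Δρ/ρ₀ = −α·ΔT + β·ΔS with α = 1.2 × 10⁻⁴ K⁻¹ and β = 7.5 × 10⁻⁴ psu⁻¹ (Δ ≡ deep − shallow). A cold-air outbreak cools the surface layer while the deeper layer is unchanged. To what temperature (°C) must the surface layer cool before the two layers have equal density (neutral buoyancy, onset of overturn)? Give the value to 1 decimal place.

14.7 °C

Neutral buoyancy requires Δρ = 0, i.e. −α(T_deep − T_surf′) + β(S_deep − S_surf) = 0.
T_surf′ = T_deep − (β/α)·ΔS = 11.2 − (7.5 × 10⁻⁴/1.2 × 10⁻⁴)·(-0.56) = 14.700 °C.
Cooling required: 19.2 − (14.700) = 4.500 °C.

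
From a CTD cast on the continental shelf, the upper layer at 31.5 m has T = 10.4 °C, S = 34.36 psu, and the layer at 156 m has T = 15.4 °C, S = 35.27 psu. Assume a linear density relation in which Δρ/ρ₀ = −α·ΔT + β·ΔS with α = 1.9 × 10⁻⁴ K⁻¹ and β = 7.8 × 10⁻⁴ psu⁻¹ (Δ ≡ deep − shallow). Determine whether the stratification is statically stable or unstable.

ΔT = 15.4 − 10.4 = +5.0 K and ΔS = 35.27 − 34.36 = +0.91 psu (deep − shallow).
−αΔT = -9.50 × 10⁻⁴; βΔS = 7.098 × 10⁻⁴; sum Δρ/ρ₀ = -2.402 × 10⁻⁴.
Δρ/ρ₀ < 0, so Δρ < 0: deeper water is lighter → statically unstable; the column would overturn.

unstable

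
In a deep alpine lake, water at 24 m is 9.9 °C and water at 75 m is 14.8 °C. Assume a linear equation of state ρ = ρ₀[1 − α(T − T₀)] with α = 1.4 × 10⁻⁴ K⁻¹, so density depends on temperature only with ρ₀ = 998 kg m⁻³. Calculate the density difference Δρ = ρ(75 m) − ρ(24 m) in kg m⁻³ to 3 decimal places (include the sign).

ΔT = +4.9 K, Δρ/ρ₀ = −αΔT = -6.86 × 10⁻⁴.
Δρ = 998 × (-6.86 × 10⁻⁴) = -0.685 kg m⁻³.
Negative Δρ: lighter below, statically unstable.

-0.685 kg m⁻³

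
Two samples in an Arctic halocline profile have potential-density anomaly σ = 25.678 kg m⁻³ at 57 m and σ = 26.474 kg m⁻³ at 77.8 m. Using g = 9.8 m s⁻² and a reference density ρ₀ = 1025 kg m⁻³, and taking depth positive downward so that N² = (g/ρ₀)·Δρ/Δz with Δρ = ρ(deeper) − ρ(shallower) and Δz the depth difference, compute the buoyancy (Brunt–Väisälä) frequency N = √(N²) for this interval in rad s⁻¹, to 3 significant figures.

0.0191 rad s⁻¹

Δρ = 1026.474 − 1025.678 = 0.796 kg m⁻³ over Δz = 77.8 − 57 = 20.8 m.
N² = (9.8/1025) × (0.796/20.8) = 3.6589 × 10⁻⁴ s⁻².
N = √(3.6589 × 10⁻⁴) = 0.019128 rad s⁻¹ ≈ 0.0191 rad s⁻¹.
Since Δρ > 0 the layer is stably stratified.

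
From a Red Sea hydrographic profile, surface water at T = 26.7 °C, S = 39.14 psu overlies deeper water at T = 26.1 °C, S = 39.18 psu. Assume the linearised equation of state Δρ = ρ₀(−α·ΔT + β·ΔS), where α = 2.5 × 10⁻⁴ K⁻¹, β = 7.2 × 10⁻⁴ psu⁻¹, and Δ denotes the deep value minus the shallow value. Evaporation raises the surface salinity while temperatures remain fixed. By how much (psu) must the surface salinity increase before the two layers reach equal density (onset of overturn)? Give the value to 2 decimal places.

0.25 psu

Neutral buoyancy requires −α(T_deep − T_surf) + β(S_deep − S_surf′) = 0.
S_surf′ = S_deep − (α/β)·ΔT = 39.18 − (2.5 × 10⁻⁴/7.2 × 10⁻⁴)·(-0.6) = 39.3883 psu.
Increase required: 39.3883 − 39.14 = 0.2483 psu.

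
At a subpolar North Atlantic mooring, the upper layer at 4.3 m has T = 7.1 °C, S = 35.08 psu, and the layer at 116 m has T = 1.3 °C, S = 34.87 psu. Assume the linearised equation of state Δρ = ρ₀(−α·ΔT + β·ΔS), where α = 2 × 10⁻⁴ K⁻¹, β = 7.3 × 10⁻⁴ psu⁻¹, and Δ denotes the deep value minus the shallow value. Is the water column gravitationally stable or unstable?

stable

ΔT = 1.3 − 7.1 = -5.8 K and ΔS = 34.87 − 35.08 = -0.21 psu (deep − shallow).
−αΔT = 1.16 × 10⁻³; βΔS = -1.533 × 10⁻⁴; sum Δρ/ρ₀ = 1.0067 × 10⁻³.
Δρ/ρ₀ > 0, so Δρ > 0: deeper water is denser → statically stable.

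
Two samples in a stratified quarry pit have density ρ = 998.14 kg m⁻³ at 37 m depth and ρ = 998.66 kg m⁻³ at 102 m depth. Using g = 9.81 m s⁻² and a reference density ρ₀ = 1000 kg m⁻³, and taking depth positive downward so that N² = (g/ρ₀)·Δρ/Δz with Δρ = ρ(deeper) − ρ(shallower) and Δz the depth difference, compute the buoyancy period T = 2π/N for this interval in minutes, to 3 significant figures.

Δρ = 998.66 − 998.14 = 0.52 kg m⁻³ over Δz = 102 − 37 = 65 m.
N² = (9.81/1000) × (0.52/65) = 7.8480 × 10⁻⁵ s⁻².
N = √(7.8480 × 10⁻⁵) = 8.8589 × 10⁻³ rad s⁻¹, so T = 2π/N = 709.25 s = 11.821 min ≈ 11.8 min.

11.8 min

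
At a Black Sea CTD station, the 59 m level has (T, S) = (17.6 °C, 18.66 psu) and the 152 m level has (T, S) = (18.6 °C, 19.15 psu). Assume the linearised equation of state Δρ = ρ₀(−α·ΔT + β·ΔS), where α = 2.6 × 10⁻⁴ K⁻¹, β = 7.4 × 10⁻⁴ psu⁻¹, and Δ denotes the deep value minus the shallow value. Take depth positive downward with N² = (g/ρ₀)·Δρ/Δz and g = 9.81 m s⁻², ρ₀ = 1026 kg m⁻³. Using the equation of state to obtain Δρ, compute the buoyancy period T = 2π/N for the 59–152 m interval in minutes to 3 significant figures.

ΔT = +1.0 K, ΔS = +0.49 psu (deep − shallow).
Δρ/ρ₀ = −αΔT + βΔS = -2.60 × 10⁻⁴ + 3.626 × 10⁻⁴ = 1.026 × 10⁻⁴, so Δρ ≈ 0.1053 kg m⁻³.
N² = (g/ρ₀)·Δρ/Δz = g·(Δρ/ρ₀)/Δz = 9.81 × 1.026 × 10⁻⁴ / 93 = 1.0823 × 10⁻⁵ s⁻².
N = √(1.0823 × 10⁻⁵) = 3.2898 × 10⁻³ rad s⁻¹ → T = 2π/N = 1.9099 × 10³ s = 31.832 min ≈ 31.8 min.

31.8 min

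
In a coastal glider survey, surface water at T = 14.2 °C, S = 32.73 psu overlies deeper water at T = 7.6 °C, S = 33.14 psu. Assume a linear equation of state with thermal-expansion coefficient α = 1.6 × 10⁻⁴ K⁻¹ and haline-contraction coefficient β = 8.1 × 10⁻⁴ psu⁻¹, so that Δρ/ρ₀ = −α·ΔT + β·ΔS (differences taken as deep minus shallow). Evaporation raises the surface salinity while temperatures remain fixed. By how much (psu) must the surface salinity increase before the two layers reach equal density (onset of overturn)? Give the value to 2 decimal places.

1.71 psu

Neutral buoyancy requires −α(T_deep − T_surf) + β(S_deep − S_surf′) = 0.
S_surf′ = S_deep − (α/β)·ΔT = 33.14 − (1.6 × 10⁻⁴/8.1 × 10⁻⁴)·(-6.6) = 34.4437 psu.
Increase required: 34.4437 − 32.73 = 1.7137 psu.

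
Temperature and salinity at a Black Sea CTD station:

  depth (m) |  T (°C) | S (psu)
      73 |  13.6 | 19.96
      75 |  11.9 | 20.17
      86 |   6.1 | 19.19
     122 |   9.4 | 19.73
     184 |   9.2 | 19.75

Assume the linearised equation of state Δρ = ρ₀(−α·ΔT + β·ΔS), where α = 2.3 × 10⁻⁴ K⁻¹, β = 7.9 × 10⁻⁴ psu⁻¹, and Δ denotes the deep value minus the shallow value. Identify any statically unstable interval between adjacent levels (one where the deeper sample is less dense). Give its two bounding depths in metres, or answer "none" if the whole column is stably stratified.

Evaluate Δρ/ρ₀ = −αΔT + βΔS across each adjacent pair:
  73–75 m: −αΔT+βΔS = −(2.3 × 10⁻⁴)(-1.7)+(7.9 × 10⁻⁴)(+0.21) = 5.6 × 10⁻⁴ → stable
  75–86 m: −αΔT+βΔS = −(2.3 × 10⁻⁴)(-5.8)+(7.9 × 10⁻⁴)(-0.98) = 5.6 × 10⁻⁴ → stable
  86–122 m: −αΔT+βΔS = −(2.3 × 10⁻⁴)(+3.3)+(7.9 × 10⁻⁴)(+0.54) = -3.3 × 10⁻⁴ → UNSTABLE
  122–184 m: −αΔT+βΔS = −(2.3 × 10⁻⁴)(-0.2)+(7.9 × 10⁻⁴)(+0.02) = 6.2 × 10⁻⁵ → stable
The 86–122 m interval has Δρ < 0: lighter water underlies denser water.

86–122 m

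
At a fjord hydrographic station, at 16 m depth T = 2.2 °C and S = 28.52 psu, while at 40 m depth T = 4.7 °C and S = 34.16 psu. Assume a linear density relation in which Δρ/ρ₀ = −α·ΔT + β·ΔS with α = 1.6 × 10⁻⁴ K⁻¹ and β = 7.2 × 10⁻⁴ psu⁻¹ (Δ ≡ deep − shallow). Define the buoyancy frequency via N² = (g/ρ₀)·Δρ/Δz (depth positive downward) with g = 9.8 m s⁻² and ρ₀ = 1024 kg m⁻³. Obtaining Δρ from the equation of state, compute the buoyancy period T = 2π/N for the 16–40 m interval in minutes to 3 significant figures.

ΔT = +2.5 K, ΔS = +5.64 psu (deep − shallow).
Δρ/ρ₀ = −αΔT + βΔS = -4.00 × 10⁻⁴ + 4.0608 × 10⁻³ = 3.6608 × 10⁻³, so Δρ ≈ 3.749 kg m⁻³.
N² = (g/ρ₀)·Δρ/Δz = g·(Δρ/ρ₀)/Δz = 9.8 × 3.6608 × 10⁻³ / 24 = 1.4948 × 10⁻³ s⁻².
N = √(1.4948 × 10⁻³) = 0.038663 rad s⁻¹ → T = 2π/N = 162.51 s = 2.7085 min ≈ 2.71 min.

2.71 min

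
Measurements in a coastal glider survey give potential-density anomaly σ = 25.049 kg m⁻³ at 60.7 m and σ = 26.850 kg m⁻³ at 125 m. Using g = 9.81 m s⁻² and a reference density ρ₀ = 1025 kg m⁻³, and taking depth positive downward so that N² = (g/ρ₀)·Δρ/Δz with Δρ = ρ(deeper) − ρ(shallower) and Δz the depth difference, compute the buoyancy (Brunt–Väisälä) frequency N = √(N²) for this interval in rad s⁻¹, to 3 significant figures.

Δρ = 1026.850 − 1025.049 = 1.801 kg m⁻³ over Δz = 125 − 60.7 = 64.3 m.
N² = (9.81/1025) × (1.801/64.3) = 2.6807 × 10⁻⁴ s⁻².
N = √(2.6807 × 10⁻⁴) = 0.016373 rad s⁻¹ ≈ 0.0164 rad s⁻¹.
Since Δρ > 0 the layer is stably stratified.

0.0164 rad s⁻¹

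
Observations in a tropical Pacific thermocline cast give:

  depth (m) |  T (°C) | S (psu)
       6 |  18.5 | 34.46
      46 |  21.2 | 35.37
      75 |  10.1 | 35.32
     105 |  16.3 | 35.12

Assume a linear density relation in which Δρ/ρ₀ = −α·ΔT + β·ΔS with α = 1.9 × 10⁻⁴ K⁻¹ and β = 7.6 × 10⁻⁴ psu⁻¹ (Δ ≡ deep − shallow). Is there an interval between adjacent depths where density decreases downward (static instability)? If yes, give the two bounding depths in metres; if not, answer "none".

Evaluate Δρ/ρ₀ = −αΔT + βΔS across each adjacent pair:
  6–46 m: −αΔT+βΔS = −(1.9 × 10⁻⁴)(+2.7)+(7.6 × 10⁻⁴)(+0.91) = 1.8 × 10⁻⁴ → stable
  46–75 m: −αΔT+βΔS = −(1.9 × 10⁻⁴)(-11.1)+(7.6 × 10⁻⁴)(-0.05) = 2.1 × 10⁻³ → stable
  75–105 m: −αΔT+βΔS = −(1.9 × 10⁻⁴)(+6.2)+(7.6 × 10⁻⁴)(-0.20) = -1.3 × 10⁻³ → UNSTABLE
The 75–105 m interval has Δρ < 0: lighter water underlies denser water.

75–105 m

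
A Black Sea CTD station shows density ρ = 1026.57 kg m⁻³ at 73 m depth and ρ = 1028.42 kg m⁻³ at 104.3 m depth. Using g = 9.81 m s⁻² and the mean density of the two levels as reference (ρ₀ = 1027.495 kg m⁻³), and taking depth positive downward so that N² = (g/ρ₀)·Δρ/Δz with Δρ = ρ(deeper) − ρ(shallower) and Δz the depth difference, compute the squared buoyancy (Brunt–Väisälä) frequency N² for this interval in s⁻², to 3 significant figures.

Δρ = 1028.42 − 1026.57 = 1.85 kg m⁻³ over Δz = 104.3 − 73 = 31.3 m.
N² = (9.81/1027.495) × (1.85/31.3) = 5.6431 × 10⁻⁴ s⁻² ≈ 5.64 × 10⁻⁴ s⁻².

5.64 × 10⁻⁴ s⁻²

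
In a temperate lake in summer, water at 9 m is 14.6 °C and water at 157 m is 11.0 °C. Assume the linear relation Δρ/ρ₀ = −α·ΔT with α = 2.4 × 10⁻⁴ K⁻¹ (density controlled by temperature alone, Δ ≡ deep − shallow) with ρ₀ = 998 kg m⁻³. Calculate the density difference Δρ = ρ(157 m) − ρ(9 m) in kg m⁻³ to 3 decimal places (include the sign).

+0.862 kg m⁻³

ΔT = -3.6 K, Δρ/ρ₀ = −αΔT = 8.64 × 10⁻⁴.
Δρ = 998 × (8.64 × 10⁻⁴) = +0.862 kg m⁻³.
Positive Δρ: denser below, stable.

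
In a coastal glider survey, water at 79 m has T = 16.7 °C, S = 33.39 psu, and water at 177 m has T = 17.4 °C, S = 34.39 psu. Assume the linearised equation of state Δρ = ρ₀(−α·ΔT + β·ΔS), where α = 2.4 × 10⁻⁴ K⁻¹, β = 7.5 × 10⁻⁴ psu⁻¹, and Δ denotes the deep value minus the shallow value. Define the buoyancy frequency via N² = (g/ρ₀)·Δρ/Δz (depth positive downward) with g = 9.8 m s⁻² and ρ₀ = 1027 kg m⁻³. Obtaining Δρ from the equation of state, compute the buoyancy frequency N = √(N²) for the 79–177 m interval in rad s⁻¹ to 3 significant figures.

ΔT = +0.7 K, ΔS = +1.00 psu (deep − shallow).
Δρ/ρ₀ = −αΔT + βΔS = -1.68 × 10⁻⁴ + 7.50 × 10⁻⁴ = 5.82 × 10⁻⁴, so Δρ ≈ 0.5977 kg m⁻³.
N² = (g/ρ₀)·Δρ/Δz = g·(Δρ/ρ₀)/Δz = 9.8 × 5.82 × 10⁻⁴ / 98 = 5.8200 × 10⁻⁵ s⁻².
N = √(5.8200 × 10⁻⁵) = 7.6289 × 10⁻³ rad s⁻¹ ≈ 7.63 × 10⁻³ rad s⁻¹.

7.63 × 10⁻³ rad s⁻¹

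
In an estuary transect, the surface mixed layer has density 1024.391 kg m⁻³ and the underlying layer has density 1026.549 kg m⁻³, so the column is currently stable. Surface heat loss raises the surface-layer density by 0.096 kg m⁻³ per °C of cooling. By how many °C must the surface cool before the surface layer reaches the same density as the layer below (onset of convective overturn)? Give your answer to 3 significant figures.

22.5 °C

Density deficit of the surface layer: 1026.549 − 1024.391 = 2.158 kg m⁻³.
Required change = 2.158 / 0.096 = 22.5 °C.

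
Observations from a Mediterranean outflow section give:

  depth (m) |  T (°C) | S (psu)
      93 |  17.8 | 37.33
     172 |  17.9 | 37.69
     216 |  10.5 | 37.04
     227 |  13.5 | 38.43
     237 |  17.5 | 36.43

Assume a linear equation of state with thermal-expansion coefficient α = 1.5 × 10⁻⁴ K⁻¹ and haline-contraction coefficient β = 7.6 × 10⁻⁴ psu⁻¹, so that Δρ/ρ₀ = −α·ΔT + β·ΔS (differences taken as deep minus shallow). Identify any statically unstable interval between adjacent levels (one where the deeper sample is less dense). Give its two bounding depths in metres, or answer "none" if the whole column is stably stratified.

Evaluate Δρ/ρ₀ = −αΔT + βΔS across each adjacent pair:
  93–172 m: −αΔT+βΔS = −(1.5 × 10⁻⁴)(+0.1)+(7.6 × 10⁻⁴)(+0.36) = 2.6 × 10⁻⁴ → stable
  172–216 m: −αΔT+βΔS = −(1.5 × 10⁻⁴)(-7.4)+(7.6 × 10⁻⁴)(-0.65) = 6.2 × 10⁻⁴ → stable
  216–227 m: −αΔT+βΔS = −(1.5 × 10⁻⁴)(+3.0)+(7.6 × 10⁻⁴)(+1.39) = 6.1 × 10⁻⁴ → stable
  227–237 m: −αΔT+βΔS = −(1.5 × 10⁻⁴)(+4.0)+(7.6 × 10⁻⁴)(-2.00) = -2.1 × 10⁻³ → UNSTABLE
The 227–237 m interval has Δρ < 0: lighter water underlies denser water.

227–237 m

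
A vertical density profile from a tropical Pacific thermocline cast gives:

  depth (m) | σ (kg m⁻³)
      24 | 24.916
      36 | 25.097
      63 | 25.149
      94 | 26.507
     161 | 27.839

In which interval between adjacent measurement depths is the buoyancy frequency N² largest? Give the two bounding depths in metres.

Compute the density gradient over each adjacent pair:
  24–36 m: Δρ/Δz = 0.181/12 = 0.015 kg m⁻⁴
  36–63 m: Δρ/Δz = 0.052/27 = 1.9 × 10⁻³ kg m⁻⁴
  63–94 m: Δρ/Δz = 1.358/31 = 0.044 kg m⁻⁴
  94–161 m: Δρ/Δz = 1.332/67 = 0.020 kg m⁻⁴
The largest gradient is in the 63–94 m interval — the pycnocline.

63–94 m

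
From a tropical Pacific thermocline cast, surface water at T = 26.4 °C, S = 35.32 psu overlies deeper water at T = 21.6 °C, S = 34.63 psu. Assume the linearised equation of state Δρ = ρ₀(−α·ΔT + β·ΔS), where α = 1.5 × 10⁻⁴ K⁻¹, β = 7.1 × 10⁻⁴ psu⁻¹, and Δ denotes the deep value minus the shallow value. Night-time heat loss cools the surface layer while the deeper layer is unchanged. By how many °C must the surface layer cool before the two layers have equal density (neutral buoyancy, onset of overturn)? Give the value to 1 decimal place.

Neutral buoyancy requires Δρ = 0, i.e. −α(T_deep − T_surf′) + β(S_deep − S_surf) = 0.
T_surf′ = T_deep − (β/α)·ΔS = 21.6 − (7.1 × 10⁻⁴/1.5 × 10⁻⁴)·(-0.69) = 24.866 °C.
Cooling required: 26.4 − (24.866) = 1.534 °C.

1.5 °C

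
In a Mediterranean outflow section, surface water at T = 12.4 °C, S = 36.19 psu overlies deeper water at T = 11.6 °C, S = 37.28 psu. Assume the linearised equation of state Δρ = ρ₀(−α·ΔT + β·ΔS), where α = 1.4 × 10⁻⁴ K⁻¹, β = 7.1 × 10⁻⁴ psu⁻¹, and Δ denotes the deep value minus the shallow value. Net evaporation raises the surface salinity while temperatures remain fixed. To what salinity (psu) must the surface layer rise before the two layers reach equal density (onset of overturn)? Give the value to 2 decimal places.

37.44 psu

Neutral buoyancy requires −α(T_deep − T_surf) + β(S_deep − S_surf′) = 0.
S_surf′ = S_deep − (α/β)·ΔT = 37.28 − (1.4 × 10⁻⁴/7.1 × 10⁻⁴)·(-0.8) = 37.4377 psu.
Increase required: 37.4377 − 36.19 = 1.2477 psu.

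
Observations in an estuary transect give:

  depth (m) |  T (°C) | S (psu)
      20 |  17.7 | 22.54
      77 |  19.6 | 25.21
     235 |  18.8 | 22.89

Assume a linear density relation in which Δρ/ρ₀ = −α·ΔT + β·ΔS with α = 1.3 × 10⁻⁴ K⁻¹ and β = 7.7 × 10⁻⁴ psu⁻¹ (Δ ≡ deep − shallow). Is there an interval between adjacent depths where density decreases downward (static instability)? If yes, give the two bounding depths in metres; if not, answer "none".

77–235 m

Evaluate Δρ/ρ₀ = −αΔT + βΔS across each adjacent pair:
  20–77 m: −αΔT+βΔS = −(1.3 × 10⁻⁴)(+1.9)+(7.7 × 10⁻⁴)(+2.67) = 1.8 × 10⁻³ → stable
  77–235 m: −αΔT+βΔS = −(1.3 × 10⁻⁴)(-0.8)+(7.7 × 10⁻⁴)(-2.32) = -1.7 × 10⁻³ → UNSTABLE
The 77–235 m interval has Δρ < 0: lighter water underlies denser water.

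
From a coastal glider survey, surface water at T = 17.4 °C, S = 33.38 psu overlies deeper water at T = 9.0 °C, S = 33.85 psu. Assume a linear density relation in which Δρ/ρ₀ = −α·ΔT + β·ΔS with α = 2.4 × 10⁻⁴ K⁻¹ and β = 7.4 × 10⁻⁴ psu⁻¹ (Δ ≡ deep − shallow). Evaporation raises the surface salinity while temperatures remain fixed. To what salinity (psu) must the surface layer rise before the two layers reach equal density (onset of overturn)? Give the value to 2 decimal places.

36.57 psu

Neutral buoyancy requires −α(T_deep − T_surf) + β(S_deep − S_surf′) = 0.
S_surf′ = S_deep − (α/β)·ΔT = 33.85 − (2.4 × 10⁻⁴/7.4 × 10⁻⁴)·(-8.4) = 36.5743 psu.
Increase required: 36.5743 − 33.38 = 3.1943 psu.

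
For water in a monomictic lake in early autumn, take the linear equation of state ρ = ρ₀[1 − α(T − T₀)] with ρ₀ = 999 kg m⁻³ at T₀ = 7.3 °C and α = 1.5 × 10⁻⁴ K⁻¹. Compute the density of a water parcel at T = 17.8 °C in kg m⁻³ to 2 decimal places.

997.43 kg m⁻³

T − T₀ = +10.5 K.
Bracket = 1 − α·(+10.5) = 1 + (-1.575 × 10⁻³) = 0.9984250.
ρ = 999 × 0.9984250 = 997.43 kg m⁻³.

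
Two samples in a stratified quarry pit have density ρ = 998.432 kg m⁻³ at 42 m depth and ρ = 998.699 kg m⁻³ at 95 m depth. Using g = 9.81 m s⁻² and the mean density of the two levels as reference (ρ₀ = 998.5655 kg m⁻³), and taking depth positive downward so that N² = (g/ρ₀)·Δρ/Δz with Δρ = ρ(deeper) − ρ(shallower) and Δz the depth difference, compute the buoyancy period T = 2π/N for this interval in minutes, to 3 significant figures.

14.9 min

Δρ = 998.699 − 998.432 = 0.267 kg m⁻³ over Δz = 95 − 42 = 53 m.
N² = (9.81/998.5655) × (0.267/53) = 4.9491 × 10⁻⁵ s⁻².
N = √(4.9491 × 10⁻⁵) = 7.0350 × 10⁻³ rad s⁻¹, so T = 2π/N = 893.13 s = 14.886 min ≈ 14.9 min.
N² > 0, so the interval is statically stable.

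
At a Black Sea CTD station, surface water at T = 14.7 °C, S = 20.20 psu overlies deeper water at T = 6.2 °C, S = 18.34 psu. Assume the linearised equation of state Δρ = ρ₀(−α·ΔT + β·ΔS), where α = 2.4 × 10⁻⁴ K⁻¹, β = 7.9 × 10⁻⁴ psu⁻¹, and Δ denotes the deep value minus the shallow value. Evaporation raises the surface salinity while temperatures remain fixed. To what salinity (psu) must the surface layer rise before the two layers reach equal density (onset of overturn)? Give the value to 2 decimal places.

20.92 psu

Neutral buoyancy requires −α(T_deep − T_surf) + β(S_deep − S_surf′) = 0.
S_surf′ = S_deep − (α/β)·ΔT = 18.34 − (2.4 × 10⁻⁴/7.9 × 10⁻⁴)·(-8.5) = 20.9223 psu.
Increase required: 20.9223 − 20.20 = 0.7223 psu.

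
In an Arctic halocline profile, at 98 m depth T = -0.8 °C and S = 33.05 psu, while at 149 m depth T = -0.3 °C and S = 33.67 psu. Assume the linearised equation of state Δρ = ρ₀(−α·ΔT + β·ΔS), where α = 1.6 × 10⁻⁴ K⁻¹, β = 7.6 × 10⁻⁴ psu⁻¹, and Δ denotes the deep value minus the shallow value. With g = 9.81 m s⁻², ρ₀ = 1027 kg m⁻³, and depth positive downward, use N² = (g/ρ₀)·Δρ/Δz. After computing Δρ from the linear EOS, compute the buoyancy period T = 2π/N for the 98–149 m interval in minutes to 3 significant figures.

12.1 min

ΔT = +0.5 K, ΔS = +0.62 psu (deep − shallow).
Δρ/ρ₀ = −αΔT + βΔS = -8.00 × 10⁻⁵ + 4.712 × 10⁻⁴ = 3.912 × 10⁻⁴, so Δρ ≈ 0.4018 kg m⁻³.
N² = (g/ρ₀)·Δρ/Δz = g·(Δρ/ρ₀)/Δz = 9.81 × 3.912 × 10⁻⁴ / 51 = 7.5248 × 10⁻⁵ s⁻².
N = √(7.5248 × 10⁻⁵) = 8.6746 × 10⁻³ rad s⁻¹ → T = 2π/N = 724.32 s = 12.072 min ≈ 12.1 min.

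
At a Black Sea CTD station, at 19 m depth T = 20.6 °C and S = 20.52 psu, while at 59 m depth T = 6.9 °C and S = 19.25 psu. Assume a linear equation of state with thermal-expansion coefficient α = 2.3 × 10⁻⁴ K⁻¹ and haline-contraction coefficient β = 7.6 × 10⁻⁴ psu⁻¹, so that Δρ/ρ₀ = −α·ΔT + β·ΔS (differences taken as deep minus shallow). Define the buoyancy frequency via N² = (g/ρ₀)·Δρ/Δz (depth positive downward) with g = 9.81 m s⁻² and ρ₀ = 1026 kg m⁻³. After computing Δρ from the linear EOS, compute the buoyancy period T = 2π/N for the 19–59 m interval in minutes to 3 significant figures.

ΔT = -13.7 K, ΔS = -1.27 psu (deep − shallow).
Δρ/ρ₀ = −αΔT + βΔS = 3.151 × 10⁻³ − 9.652 × 10⁻⁴ = 2.1858 × 10⁻³, so Δρ ≈ 2.243 kg m⁻³.
N² = (g/ρ₀)·Δρ/Δz = g·(Δρ/ρ₀)/Δz = 9.81 × 2.1858 × 10⁻³ / 40 = 5.3607 × 10⁻⁴ s⁻².
N = √(5.3607 × 10⁻⁴) = 0.023153 rad s⁻¹ → T = 2π/N = 271.38 s = 4.5230 min ≈ 4.52 min.

4.52 min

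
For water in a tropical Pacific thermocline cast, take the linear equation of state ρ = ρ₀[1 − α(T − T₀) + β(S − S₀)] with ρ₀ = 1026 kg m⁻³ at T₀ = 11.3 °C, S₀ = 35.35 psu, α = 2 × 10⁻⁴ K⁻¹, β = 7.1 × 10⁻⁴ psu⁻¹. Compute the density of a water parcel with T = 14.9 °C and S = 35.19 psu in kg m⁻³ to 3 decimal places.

1025.145 kg m⁻³

T − T₀ = +3.6 K, S − S₀ = -0.16 psu.
Bracket = 1 − α·(+3.6) + β·(-0.16) = 1 + (-8.336 × 10⁻⁴) = 0.9991664.
ρ = 1026 × 0.9991664 = 1025.145 kg m⁻³.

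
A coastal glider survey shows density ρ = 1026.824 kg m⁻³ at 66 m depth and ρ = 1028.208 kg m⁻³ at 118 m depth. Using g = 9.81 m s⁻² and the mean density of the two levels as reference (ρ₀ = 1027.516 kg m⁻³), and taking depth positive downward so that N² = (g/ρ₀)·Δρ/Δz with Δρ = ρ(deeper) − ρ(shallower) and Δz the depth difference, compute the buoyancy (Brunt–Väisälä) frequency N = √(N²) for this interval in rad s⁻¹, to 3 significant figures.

0.0159 rad s⁻¹

Δρ = 1028.208 − 1026.824 = 1.384 kg m⁻³ over Δz = 118 − 66 = 52 m.
N² = (9.81/1027.516) × (1.384/52) = 2.5410 × 10⁻⁴ s⁻².
N = √(2.5410 × 10⁻⁴) = 0.015941 rad s⁻¹ ≈ 0.0159 rad s⁻¹.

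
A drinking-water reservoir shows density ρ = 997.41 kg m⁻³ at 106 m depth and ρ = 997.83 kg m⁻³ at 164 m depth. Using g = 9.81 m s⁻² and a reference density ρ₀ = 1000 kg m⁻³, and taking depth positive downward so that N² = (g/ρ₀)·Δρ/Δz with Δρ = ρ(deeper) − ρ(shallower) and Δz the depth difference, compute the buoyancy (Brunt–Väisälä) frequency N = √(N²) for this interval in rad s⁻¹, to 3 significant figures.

8.43 × 10⁻³ rad s⁻¹

Δρ = 997.83 − 997.41 = 0.42 kg m⁻³ over Δz = 164 − 106 = 58 m.
N² = (9.81/1000) × (0.42/58) = 7.1038 × 10⁻⁵ s⁻².
N = √(7.1038 × 10⁻⁵) = 8.4284 × 10⁻³ rad s⁻¹ ≈ 8.43 × 10⁻³ rad s⁻¹.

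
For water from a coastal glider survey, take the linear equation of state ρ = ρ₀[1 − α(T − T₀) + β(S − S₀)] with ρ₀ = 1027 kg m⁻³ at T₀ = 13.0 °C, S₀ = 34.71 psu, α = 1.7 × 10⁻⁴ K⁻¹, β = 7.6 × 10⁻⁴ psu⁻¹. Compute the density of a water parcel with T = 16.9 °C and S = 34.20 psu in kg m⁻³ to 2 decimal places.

T − T₀ = +3.9 K, S − S₀ = -0.51 psu.
Bracket = 1 − α·(+3.9) + β·(-0.51) = 1 + (-1.0506 × 10⁻³) = 0.9989494.
ρ = 1027 × 0.9989494 = 1025.92 kg m⁻³.

1025.92 kg m⁻³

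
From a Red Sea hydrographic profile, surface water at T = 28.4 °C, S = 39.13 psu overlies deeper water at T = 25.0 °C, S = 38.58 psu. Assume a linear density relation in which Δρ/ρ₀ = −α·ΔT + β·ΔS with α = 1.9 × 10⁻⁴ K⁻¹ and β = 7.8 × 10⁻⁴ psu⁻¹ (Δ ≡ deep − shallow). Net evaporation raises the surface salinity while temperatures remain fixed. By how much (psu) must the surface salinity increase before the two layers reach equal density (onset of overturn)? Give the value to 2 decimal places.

Neutral buoyancy requires −α(T_deep − T_surf) + β(S_deep − S_surf′) = 0.
S_surf′ = S_deep − (α/β)·ΔT = 38.58 − (1.9 × 10⁻⁴/7.8 × 10⁻⁴)·(-3.4) = 39.4082 psu.
Increase required: 39.4082 − 39.13 = 0.2782 psu.

0.28 psu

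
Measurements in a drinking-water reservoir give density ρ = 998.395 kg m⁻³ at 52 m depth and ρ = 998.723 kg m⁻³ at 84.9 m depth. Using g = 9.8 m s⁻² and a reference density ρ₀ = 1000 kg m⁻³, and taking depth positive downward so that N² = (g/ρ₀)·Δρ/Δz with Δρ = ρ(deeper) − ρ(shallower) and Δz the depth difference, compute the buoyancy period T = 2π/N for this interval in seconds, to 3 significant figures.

636 s

Δρ = 998.723 − 998.395 = 0.328 kg m⁻³ over Δz = 84.9 − 52 = 32.9 m.
N² = (9.8/1000) × (0.328/32.9) = 9.7702 × 10⁻⁵ s⁻².
N = √(9.7702 × 10⁻⁵) = 9.8844 × 10⁻³ rad s⁻¹, so T = 2π/N = 635.67 s ≈ 636 s.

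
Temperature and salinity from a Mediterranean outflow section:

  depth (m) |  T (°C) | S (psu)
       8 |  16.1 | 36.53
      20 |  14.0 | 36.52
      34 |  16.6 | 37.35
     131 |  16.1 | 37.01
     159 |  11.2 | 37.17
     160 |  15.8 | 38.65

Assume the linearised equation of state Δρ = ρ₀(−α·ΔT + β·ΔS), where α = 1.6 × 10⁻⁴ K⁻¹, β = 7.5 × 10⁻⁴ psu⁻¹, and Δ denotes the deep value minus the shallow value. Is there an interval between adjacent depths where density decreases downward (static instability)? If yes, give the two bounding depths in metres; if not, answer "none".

Evaluate Δρ/ρ₀ = −αΔT + βΔS across each adjacent pair:
  8–20 m: −αΔT+βΔS = −(1.6 × 10⁻⁴)(-2.1)+(7.5 × 10⁻⁴)(-0.01) = 3.3 × 10⁻⁴ → stable
  20–34 m: −αΔT+βΔS = −(1.6 × 10⁻⁴)(+2.6)+(7.5 × 10⁻⁴)(+0.83) = 2.1 × 10⁻⁴ → stable
  34–131 m: −αΔT+βΔS = −(1.6 × 10⁻⁴)(-0.5)+(7.5 × 10⁻⁴)(-0.34) = -1.8 × 10⁻⁴ → UNSTABLE
  131–159 m: −αΔT+βΔS = −(1.6 × 10⁻⁴)(-4.9)+(7.5 × 10⁻⁴)(+0.16) = 9.0 × 10⁻⁴ → stable
  159–160 m: −αΔT+βΔS = −(1.6 × 10⁻⁴)(+4.6)+(7.5 × 10⁻⁴)(+1.48) = 3.7 × 10⁻⁴ → stable
The 34–131 m interval has Δρ < 0: lighter water underlies denser water.

34–131 m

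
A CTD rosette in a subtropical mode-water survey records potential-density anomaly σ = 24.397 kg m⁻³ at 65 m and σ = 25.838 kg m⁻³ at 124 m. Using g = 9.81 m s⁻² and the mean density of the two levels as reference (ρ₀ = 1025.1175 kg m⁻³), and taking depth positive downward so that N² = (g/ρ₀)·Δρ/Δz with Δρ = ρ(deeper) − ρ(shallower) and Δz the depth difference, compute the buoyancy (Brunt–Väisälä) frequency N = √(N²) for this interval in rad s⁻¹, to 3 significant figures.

Δρ = 1025.838 − 1024.397 = 1.441 kg m⁻³ over Δz = 124 − 65 = 59 m.
N² = (9.81/1025.1175) × (1.441/59) = 2.3373 × 10⁻⁴ s⁻².
N = √(2.3373 × 10⁻⁴) = 0.015288 rad s⁻¹ ≈ 0.0153 rad s⁻¹.

0.0153 rad s⁻¹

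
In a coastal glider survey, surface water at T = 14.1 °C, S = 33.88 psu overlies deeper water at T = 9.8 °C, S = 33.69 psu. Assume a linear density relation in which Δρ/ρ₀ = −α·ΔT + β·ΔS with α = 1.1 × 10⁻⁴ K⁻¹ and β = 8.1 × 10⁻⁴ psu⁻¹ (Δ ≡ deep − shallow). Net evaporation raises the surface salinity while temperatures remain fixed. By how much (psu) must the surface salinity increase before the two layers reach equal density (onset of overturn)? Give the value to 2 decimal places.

Neutral buoyancy requires −α(T_deep − T_surf) + β(S_deep − S_surf′) = 0.
S_surf′ = S_deep − (α/β)·ΔT = 33.69 − (1.1 × 10⁻⁴/8.1 × 10⁻⁴)·(-4.3) = 34.2740 psu.
Increase required: 34.2740 − 33.88 = 0.3940 psu.

0.39 psu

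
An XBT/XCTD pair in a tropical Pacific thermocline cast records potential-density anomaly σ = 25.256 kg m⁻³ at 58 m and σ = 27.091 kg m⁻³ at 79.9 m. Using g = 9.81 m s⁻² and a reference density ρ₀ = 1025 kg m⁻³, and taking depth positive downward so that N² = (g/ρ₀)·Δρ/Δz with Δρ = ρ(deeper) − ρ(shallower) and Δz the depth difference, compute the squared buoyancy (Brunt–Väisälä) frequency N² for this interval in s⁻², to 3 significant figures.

Δρ = 1027.091 − 1025.256 = 1.835 kg m⁻³ over Δz = 79.9 − 58 = 21.9 m.
N² = (9.81/1025) × (1.835/21.9) = 8.0193 × 10⁻⁴ s⁻² ≈ 8.02 × 10⁻⁴ s⁻².

8.02 × 10⁻⁴ s⁻²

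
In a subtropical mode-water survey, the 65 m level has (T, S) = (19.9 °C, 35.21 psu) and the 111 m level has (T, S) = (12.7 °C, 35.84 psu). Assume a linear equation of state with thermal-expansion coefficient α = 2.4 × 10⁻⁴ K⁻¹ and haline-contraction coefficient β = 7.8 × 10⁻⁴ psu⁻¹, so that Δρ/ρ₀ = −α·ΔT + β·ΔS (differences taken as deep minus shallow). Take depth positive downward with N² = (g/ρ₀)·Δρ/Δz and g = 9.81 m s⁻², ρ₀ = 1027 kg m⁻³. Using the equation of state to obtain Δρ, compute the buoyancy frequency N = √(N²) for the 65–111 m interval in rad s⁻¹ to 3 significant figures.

ΔT = -7.2 K, ΔS = +0.63 psu (deep − shallow).
Δρ/ρ₀ = −αΔT + βΔS = 1.728 × 10⁻³ + 4.914 × 10⁻⁴ = 2.2194 × 10⁻³, so Δρ ≈ 2.279 kg m⁻³.
N² = (g/ρ₀)·Δρ/Δz = g·(Δρ/ρ₀)/Δz = 9.81 × 2.2194 × 10⁻³ / 46 = 4.7331 × 10⁻⁴ s⁻².
N = √(4.7331 × 10⁻⁴) = 0.021756 rad s⁻¹ ≈ 0.0218 rad s⁻¹.

0.0218 rad s⁻¹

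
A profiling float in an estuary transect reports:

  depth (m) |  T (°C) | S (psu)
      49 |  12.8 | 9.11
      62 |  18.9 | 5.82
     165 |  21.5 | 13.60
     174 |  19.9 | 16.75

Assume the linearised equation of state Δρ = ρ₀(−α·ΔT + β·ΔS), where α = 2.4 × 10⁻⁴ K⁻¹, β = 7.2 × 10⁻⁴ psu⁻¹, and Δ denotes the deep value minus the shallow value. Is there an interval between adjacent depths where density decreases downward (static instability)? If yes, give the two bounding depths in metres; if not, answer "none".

49–62 m

Evaluate Δρ/ρ₀ = −αΔT + βΔS across each adjacent pair:
  49–62 m: −αΔT+βΔS = −(2.4 × 10⁻⁴)(+6.1)+(7.2 × 10⁻⁴)(-3.29) = -3.8 × 10⁻³ → UNSTABLE
  62–165 m: −αΔT+βΔS = −(2.4 × 10⁻⁴)(+2.6)+(7.2 × 10⁻⁴)(+7.78) = 5.0 × 10⁻³ → stable
  165–174 m: −αΔT+βΔS = −(2.4 × 10⁻⁴)(-1.6)+(7.2 × 10⁻⁴)(+3.15) = 2.7 × 10⁻³ → stable
The 49–62 m interval has Δρ < 0: lighter water underlies denser water.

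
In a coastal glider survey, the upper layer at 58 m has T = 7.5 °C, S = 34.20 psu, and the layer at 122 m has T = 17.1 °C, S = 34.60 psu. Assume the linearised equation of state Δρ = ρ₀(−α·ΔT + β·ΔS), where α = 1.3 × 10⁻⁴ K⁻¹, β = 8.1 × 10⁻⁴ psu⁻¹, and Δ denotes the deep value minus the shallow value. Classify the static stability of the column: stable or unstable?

unstable

ΔT = 17.1 − 7.5 = +9.6 K and ΔS = 34.60 − 34.20 = +0.40 psu (deep − shallow).
−αΔT = -1.248 × 10⁻³; βΔS = 3.24 × 10⁻⁴; sum Δρ/ρ₀ = -9.24 × 10⁻⁴.
Δρ/ρ₀ < 0, so Δρ < 0: deeper water is lighter → statically unstable; the column would overturn.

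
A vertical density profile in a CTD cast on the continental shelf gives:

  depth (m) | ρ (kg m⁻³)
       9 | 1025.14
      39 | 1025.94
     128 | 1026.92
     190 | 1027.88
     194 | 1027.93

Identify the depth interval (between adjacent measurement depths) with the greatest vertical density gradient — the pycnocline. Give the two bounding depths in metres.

9–39 m

Compute the density gradient over each adjacent pair:
  9–39 m: Δρ/Δz = 0.80/30 = 0.027 kg m⁻⁴
  39–128 m: Δρ/Δz = 0.98/89 = 0.011 kg m⁻⁴
  128–190 m: Δρ/Δz = 0.96/62 = 0.015 kg m⁻⁴
  190–194 m: Δρ/Δz = 0.05/4 = 0.013 kg m⁻⁴
The largest gradient is in the 9–39 m interval — the pycnocline.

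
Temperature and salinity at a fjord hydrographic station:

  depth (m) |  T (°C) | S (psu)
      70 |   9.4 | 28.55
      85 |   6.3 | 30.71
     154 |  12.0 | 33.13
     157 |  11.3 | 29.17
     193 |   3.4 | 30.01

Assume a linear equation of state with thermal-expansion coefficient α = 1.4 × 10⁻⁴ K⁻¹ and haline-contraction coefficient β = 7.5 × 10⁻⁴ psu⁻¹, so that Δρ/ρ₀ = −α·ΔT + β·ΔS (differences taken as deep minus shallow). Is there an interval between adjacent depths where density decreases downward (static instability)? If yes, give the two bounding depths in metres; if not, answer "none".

154–157 m

Evaluate Δρ/ρ₀ = −αΔT + βΔS across each adjacent pair:
  70–85 m: −αΔT+βΔS = −(1.4 × 10⁻⁴)(-3.1)+(7.5 × 10⁻⁴)(+2.16) = 2.1 × 10⁻³ → stable
  85–154 m: −αΔT+βΔS = −(1.4 × 10⁻⁴)(+5.7)+(7.5 × 10⁻⁴)(+2.42) = 1.0 × 10⁻³ → stable
  154–157 m: −αΔT+βΔS = −(1.4 × 10⁻⁴)(-0.7)+(7.5 × 10⁻⁴)(-3.96) = -2.9 × 10⁻³ → UNSTABLE
  157–193 m: −αΔT+βΔS = −(1.4 × 10⁻⁴)(-7.9)+(7.5 × 10⁻⁴)(+0.84) = 1.7 × 10⁻³ → stable
The 154–157 m interval has Δρ < 0: lighter water underlies denser water.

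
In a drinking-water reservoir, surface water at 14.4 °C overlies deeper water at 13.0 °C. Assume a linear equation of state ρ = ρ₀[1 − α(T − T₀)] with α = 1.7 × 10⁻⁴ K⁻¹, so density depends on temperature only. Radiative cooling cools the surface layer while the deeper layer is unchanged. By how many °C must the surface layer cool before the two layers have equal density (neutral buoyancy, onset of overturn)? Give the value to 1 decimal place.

1.4 °C

With temperature the only control, equal density requires T_surf′ = T_deep.
T_surf′ = 13.0 °C.
Cooling required: 14.4 − 13.0 = 1.4 °C.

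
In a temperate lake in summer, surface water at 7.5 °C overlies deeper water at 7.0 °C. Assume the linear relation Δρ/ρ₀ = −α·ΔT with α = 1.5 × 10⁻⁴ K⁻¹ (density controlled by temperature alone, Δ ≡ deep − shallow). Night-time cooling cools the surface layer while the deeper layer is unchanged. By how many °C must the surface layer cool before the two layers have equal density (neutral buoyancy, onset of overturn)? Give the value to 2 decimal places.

0.50 °C

With temperature the only control, equal density requires T_surf′ = T_deep.
T_surf′ = 7.0 °C.
Cooling required: 7.5 − 7.0 = 0.50 °C.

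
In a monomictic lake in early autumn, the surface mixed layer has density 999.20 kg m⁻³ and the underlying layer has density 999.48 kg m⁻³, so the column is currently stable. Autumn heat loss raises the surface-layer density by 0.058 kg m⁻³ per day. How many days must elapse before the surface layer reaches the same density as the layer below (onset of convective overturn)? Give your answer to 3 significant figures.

Density deficit of the surface layer: 999.48 − 999.20 = 0.28 kg m⁻³.
Required change = 0.28 / 0.058 = 4.83 days.

4.83 days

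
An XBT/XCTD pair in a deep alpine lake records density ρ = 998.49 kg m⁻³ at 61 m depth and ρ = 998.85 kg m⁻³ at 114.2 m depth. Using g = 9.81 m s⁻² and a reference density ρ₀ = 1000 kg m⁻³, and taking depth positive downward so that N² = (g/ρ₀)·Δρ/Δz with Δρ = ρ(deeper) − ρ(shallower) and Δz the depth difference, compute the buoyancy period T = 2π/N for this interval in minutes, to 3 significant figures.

12.9 min

Δρ = 998.85 − 998.49 = 0.36 kg m⁻³ over Δz = 114.2 − 61 = 53.2 m.
N² = (9.81/1000) × (0.36/53.2) = 6.6383 × 10⁻⁵ s⁻².
N = √(6.6383 × 10⁻⁵) = 8.1476 × 10⁻³ rad s⁻¹, so T = 2π/N = 771.17 s = 12.853 min ≈ 12.9 min.
Since Δρ > 0 the layer is stably stratified.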